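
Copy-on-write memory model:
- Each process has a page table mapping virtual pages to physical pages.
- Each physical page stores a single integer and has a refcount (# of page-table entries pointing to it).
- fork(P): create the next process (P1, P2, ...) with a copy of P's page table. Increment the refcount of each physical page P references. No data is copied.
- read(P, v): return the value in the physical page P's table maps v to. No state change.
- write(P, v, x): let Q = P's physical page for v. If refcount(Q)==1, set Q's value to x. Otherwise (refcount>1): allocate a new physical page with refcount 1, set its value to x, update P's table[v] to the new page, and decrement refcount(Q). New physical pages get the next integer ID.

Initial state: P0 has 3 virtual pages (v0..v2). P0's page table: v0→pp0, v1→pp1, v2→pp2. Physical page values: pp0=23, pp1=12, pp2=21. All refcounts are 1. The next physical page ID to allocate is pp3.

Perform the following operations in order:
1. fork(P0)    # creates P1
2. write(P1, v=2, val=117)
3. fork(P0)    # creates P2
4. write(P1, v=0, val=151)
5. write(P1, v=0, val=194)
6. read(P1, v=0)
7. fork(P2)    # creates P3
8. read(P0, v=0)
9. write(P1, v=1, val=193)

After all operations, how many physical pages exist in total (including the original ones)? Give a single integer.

Op 1: fork(P0) -> P1. 3 ppages; refcounts: pp0:2 pp1:2 pp2:2
Op 2: write(P1, v2, 117). refcount(pp2)=2>1 -> COPY to pp3. 4 ppages; refcounts: pp0:2 pp1:2 pp2:1 pp3:1
Op 3: fork(P0) -> P2. 4 ppages; refcounts: pp0:3 pp1:3 pp2:2 pp3:1
Op 4: write(P1, v0, 151). refcount(pp0)=3>1 -> COPY to pp4. 5 ppages; refcounts: pp0:2 pp1:3 pp2:2 pp3:1 pp4:1
Op 5: write(P1, v0, 194). refcount(pp4)=1 -> write in place. 5 ppages; refcounts: pp0:2 pp1:3 pp2:2 pp3:1 pp4:1
Op 6: read(P1, v0) -> 194. No state change.
Op 7: fork(P2) -> P3. 5 ppages; refcounts: pp0:3 pp1:4 pp2:3 pp3:1 pp4:1
Op 8: read(P0, v0) -> 23. No state change.
Op 9: write(P1, v1, 193). refcount(pp1)=4>1 -> COPY to pp5. 6 ppages; refcounts: pp0:3 pp1:3 pp2:3 pp3:1 pp4:1 pp5:1

Answer: 6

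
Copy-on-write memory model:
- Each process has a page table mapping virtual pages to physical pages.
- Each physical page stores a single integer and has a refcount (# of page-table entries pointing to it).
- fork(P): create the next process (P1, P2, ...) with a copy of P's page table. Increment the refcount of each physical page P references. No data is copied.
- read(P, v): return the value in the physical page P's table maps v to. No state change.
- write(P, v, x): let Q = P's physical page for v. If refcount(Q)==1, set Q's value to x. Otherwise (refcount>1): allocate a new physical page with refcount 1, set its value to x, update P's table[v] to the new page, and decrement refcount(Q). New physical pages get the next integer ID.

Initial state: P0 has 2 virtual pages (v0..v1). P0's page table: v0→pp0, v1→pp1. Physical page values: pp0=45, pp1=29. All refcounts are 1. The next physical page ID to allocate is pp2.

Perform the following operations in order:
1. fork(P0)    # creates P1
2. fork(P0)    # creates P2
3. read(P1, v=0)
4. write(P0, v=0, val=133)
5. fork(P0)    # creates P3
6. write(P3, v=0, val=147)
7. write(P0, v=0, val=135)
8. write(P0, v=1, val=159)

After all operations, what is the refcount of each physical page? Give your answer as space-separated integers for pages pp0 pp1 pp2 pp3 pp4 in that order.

Answer: 2 3 1 1 1

Derivation:
Op 1: fork(P0) -> P1. 2 ppages; refcounts: pp0:2 pp1:2
Op 2: fork(P0) -> P2. 2 ppages; refcounts: pp0:3 pp1:3
Op 3: read(P1, v0) -> 45. No state change.
Op 4: write(P0, v0, 133). refcount(pp0)=3>1 -> COPY to pp2. 3 ppages; refcounts: pp0:2 pp1:3 pp2:1
Op 5: fork(P0) -> P3. 3 ppages; refcounts: pp0:2 pp1:4 pp2:2
Op 6: write(P3, v0, 147). refcount(pp2)=2>1 -> COPY to pp3. 4 ppages; refcounts: pp0:2 pp1:4 pp2:1 pp3:1
Op 7: write(P0, v0, 135). refcount(pp2)=1 -> write in place. 4 ppages; refcounts: pp0:2 pp1:4 pp2:1 pp3:1
Op 8: write(P0, v1, 159). refcount(pp1)=4>1 -> COPY to pp4. 5 ppages; refcounts: pp0:2 pp1:3 pp2:1 pp3:1 pp4:1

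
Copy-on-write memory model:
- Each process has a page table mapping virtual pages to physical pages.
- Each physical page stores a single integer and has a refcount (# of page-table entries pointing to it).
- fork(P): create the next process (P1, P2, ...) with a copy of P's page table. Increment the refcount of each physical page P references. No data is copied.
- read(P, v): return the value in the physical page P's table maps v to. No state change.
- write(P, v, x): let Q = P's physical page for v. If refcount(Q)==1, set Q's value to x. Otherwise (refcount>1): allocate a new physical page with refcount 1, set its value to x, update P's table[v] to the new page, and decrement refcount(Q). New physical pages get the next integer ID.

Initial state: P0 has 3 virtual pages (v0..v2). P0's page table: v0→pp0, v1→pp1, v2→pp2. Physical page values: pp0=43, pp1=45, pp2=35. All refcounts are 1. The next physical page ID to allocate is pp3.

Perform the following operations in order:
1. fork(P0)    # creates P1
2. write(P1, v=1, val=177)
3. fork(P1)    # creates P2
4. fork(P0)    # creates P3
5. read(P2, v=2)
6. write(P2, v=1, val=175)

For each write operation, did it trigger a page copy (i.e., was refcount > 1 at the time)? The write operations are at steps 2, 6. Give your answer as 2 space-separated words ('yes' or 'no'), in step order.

Op 1: fork(P0) -> P1. 3 ppages; refcounts: pp0:2 pp1:2 pp2:2
Op 2: write(P1, v1, 177). refcount(pp1)=2>1 -> COPY to pp3. 4 ppages; refcounts: pp0:2 pp1:1 pp2:2 pp3:1
Op 3: fork(P1) -> P2. 4 ppages; refcounts: pp0:3 pp1:1 pp2:3 pp3:2
Op 4: fork(P0) -> P3. 4 ppages; refcounts: pp0:4 pp1:2 pp2:4 pp3:2
Op 5: read(P2, v2) -> 35. No state change.
Op 6: write(P2, v1, 175). refcount(pp3)=2>1 -> COPY to pp4. 5 ppages; refcounts: pp0:4 pp1:2 pp2:4 pp3:1 pp4:1

yes yes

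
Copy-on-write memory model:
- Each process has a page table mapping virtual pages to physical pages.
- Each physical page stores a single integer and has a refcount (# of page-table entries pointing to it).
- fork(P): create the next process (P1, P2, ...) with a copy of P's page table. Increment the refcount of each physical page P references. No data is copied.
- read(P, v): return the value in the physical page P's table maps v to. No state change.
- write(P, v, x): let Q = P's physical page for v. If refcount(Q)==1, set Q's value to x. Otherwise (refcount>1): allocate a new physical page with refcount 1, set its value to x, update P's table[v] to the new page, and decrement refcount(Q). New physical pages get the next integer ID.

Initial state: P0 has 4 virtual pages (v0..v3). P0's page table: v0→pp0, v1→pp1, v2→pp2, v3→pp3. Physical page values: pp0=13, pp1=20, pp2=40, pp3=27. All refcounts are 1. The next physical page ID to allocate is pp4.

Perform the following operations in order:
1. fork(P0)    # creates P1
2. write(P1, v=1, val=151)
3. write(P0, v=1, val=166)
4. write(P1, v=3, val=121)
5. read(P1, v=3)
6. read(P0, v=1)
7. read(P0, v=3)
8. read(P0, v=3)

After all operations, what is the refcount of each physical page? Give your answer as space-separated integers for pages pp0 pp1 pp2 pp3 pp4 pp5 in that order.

Op 1: fork(P0) -> P1. 4 ppages; refcounts: pp0:2 pp1:2 pp2:2 pp3:2
Op 2: write(P1, v1, 151). refcount(pp1)=2>1 -> COPY to pp4. 5 ppages; refcounts: pp0:2 pp1:1 pp2:2 pp3:2 pp4:1
Op 3: write(P0, v1, 166). refcount(pp1)=1 -> write in place. 5 ppages; refcounts: pp0:2 pp1:1 pp2:2 pp3:2 pp4:1
Op 4: write(P1, v3, 121). refcount(pp3)=2>1 -> COPY to pp5. 6 ppages; refcounts: pp0:2 pp1:1 pp2:2 pp3:1 pp4:1 pp5:1
Op 5: read(P1, v3) -> 121. No state change.
Op 6: read(P0, v1) -> 166. No state change.
Op 7: read(P0, v3) -> 27. No state change.
Op 8: read(P0, v3) -> 27. No state change.

Answer: 2 1 2 1 1 1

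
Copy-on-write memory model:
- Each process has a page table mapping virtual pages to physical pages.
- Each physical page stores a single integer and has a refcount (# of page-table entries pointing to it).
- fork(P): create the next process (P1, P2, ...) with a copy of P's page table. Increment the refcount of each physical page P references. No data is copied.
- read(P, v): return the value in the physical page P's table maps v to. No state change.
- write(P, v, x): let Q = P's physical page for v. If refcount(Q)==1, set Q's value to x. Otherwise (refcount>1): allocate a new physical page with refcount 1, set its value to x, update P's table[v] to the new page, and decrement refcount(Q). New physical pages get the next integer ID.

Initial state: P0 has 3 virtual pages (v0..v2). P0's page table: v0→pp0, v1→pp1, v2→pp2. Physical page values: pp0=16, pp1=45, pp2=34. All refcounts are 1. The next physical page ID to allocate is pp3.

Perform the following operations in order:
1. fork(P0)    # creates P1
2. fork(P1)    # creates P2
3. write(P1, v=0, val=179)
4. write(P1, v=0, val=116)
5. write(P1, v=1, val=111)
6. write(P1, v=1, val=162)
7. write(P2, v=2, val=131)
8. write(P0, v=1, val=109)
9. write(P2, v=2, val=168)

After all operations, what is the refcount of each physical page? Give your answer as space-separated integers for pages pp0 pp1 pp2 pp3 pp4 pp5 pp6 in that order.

Op 1: fork(P0) -> P1. 3 ppages; refcounts: pp0:2 pp1:2 pp2:2
Op 2: fork(P1) -> P2. 3 ppages; refcounts: pp0:3 pp1:3 pp2:3
Op 3: write(P1, v0, 179). refcount(pp0)=3>1 -> COPY to pp3. 4 ppages; refcounts: pp0:2 pp1:3 pp2:3 pp3:1
Op 4: write(P1, v0, 116). refcount(pp3)=1 -> write in place. 4 ppages; refcounts: pp0:2 pp1:3 pp2:3 pp3:1
Op 5: write(P1, v1, 111). refcount(pp1)=3>1 -> COPY to pp4. 5 ppages; refcounts: pp0:2 pp1:2 pp2:3 pp3:1 pp4:1
Op 6: write(P1, v1, 162). refcount(pp4)=1 -> write in place. 5 ppages; refcounts: pp0:2 pp1:2 pp2:3 pp3:1 pp4:1
Op 7: write(P2, v2, 131). refcount(pp2)=3>1 -> COPY to pp5. 6 ppages; refcounts: pp0:2 pp1:2 pp2:2 pp3:1 pp4:1 pp5:1
Op 8: write(P0, v1, 109). refcount(pp1)=2>1 -> COPY to pp6. 7 ppages; refcounts: pp0:2 pp1:1 pp2:2 pp3:1 pp4:1 pp5:1 pp6:1
Op 9: write(P2, v2, 168). refcount(pp5)=1 -> write in place. 7 ppages; refcounts: pp0:2 pp1:1 pp2:2 pp3:1 pp4:1 pp5:1 pp6:1

Answer: 2 1 2 1 1 1 1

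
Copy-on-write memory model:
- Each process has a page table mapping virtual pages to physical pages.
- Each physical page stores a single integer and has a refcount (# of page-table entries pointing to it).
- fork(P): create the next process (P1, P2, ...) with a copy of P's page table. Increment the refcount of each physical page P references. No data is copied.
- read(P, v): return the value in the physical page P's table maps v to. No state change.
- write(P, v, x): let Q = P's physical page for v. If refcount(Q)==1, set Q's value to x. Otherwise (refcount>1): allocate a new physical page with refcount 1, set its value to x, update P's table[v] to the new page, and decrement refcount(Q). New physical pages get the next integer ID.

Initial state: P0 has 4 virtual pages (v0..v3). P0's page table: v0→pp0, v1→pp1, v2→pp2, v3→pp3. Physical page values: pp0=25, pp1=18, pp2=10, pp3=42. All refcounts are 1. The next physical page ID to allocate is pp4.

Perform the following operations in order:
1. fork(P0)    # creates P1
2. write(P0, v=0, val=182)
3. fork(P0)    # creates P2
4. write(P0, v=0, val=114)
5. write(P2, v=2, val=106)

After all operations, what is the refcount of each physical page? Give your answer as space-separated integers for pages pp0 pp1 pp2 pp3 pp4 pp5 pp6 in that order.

Answer: 1 3 2 3 1 1 1

Derivation:
Op 1: fork(P0) -> P1. 4 ppages; refcounts: pp0:2 pp1:2 pp2:2 pp3:2
Op 2: write(P0, v0, 182). refcount(pp0)=2>1 -> COPY to pp4. 5 ppages; refcounts: pp0:1 pp1:2 pp2:2 pp3:2 pp4:1
Op 3: fork(P0) -> P2. 5 ppages; refcounts: pp0:1 pp1:3 pp2:3 pp3:3 pp4:2
Op 4: write(P0, v0, 114). refcount(pp4)=2>1 -> COPY to pp5. 6 ppages; refcounts: pp0:1 pp1:3 pp2:3 pp3:3 pp4:1 pp5:1
Op 5: write(P2, v2, 106). refcount(pp2)=3>1 -> COPY to pp6. 7 ppages; refcounts: pp0:1 pp1:3 pp2:2 pp3:3 pp4:1 pp5:1 pp6:1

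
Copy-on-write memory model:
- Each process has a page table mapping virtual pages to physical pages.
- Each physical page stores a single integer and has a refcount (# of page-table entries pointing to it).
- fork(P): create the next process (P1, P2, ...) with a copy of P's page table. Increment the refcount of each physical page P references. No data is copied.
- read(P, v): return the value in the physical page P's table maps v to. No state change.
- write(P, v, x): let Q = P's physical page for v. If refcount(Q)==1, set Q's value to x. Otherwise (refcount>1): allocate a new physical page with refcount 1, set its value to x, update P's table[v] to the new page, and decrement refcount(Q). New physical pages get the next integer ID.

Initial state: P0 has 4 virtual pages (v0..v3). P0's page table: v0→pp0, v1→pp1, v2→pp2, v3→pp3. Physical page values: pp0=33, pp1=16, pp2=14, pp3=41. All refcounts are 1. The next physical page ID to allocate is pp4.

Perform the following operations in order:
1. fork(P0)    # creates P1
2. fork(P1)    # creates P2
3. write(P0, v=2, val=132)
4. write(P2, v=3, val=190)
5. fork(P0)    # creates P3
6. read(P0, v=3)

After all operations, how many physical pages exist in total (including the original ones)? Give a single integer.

Op 1: fork(P0) -> P1. 4 ppages; refcounts: pp0:2 pp1:2 pp2:2 pp3:2
Op 2: fork(P1) -> P2. 4 ppages; refcounts: pp0:3 pp1:3 pp2:3 pp3:3
Op 3: write(P0, v2, 132). refcount(pp2)=3>1 -> COPY to pp4. 5 ppages; refcounts: pp0:3 pp1:3 pp2:2 pp3:3 pp4:1
Op 4: write(P2, v3, 190). refcount(pp3)=3>1 -> COPY to pp5. 6 ppages; refcounts: pp0:3 pp1:3 pp2:2 pp3:2 pp4:1 pp5:1
Op 5: fork(P0) -> P3. 6 ppages; refcounts: pp0:4 pp1:4 pp2:2 pp3:3 pp4:2 pp5:1
Op 6: read(P0, v3) -> 41. No state change.

Answer: 6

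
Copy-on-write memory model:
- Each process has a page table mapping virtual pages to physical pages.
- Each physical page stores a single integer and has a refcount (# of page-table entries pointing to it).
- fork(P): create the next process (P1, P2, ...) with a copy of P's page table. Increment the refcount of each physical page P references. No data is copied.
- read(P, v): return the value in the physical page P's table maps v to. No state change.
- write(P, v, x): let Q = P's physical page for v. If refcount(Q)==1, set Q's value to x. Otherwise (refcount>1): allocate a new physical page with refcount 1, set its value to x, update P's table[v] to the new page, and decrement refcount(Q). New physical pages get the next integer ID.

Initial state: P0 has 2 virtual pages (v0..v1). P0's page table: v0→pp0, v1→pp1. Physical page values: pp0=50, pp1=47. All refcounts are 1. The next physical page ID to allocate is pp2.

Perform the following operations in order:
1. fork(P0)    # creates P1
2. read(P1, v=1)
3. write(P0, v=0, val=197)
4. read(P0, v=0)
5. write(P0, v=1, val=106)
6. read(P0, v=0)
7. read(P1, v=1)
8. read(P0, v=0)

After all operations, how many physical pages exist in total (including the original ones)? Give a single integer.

Answer: 4

Derivation:
Op 1: fork(P0) -> P1. 2 ppages; refcounts: pp0:2 pp1:2
Op 2: read(P1, v1) -> 47. No state change.
Op 3: write(P0, v0, 197). refcount(pp0)=2>1 -> COPY to pp2. 3 ppages; refcounts: pp0:1 pp1:2 pp2:1
Op 4: read(P0, v0) -> 197. No state change.
Op 5: write(P0, v1, 106). refcount(pp1)=2>1 -> COPY to pp3. 4 ppages; refcounts: pp0:1 pp1:1 pp2:1 pp3:1
Op 6: read(P0, v0) -> 197. No state change.
Op 7: read(P1, v1) -> 47. No state change.
Op 8: read(P0, v0) -> 197. No state change.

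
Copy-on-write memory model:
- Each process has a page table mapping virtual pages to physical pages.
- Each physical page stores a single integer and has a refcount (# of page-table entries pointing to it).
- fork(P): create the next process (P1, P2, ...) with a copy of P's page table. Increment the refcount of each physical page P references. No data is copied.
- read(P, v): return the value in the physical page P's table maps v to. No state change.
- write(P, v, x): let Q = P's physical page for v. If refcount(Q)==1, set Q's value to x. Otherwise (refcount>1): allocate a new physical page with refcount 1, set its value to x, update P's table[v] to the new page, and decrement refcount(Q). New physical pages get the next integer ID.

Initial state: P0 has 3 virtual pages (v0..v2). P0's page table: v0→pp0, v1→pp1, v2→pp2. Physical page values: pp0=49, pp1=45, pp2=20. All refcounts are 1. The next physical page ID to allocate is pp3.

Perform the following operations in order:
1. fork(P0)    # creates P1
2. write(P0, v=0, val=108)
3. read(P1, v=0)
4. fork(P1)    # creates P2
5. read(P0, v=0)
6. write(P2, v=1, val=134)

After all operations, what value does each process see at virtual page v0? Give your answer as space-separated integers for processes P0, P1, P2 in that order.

Op 1: fork(P0) -> P1. 3 ppages; refcounts: pp0:2 pp1:2 pp2:2
Op 2: write(P0, v0, 108). refcount(pp0)=2>1 -> COPY to pp3. 4 ppages; refcounts: pp0:1 pp1:2 pp2:2 pp3:1
Op 3: read(P1, v0) -> 49. No state change.
Op 4: fork(P1) -> P2. 4 ppages; refcounts: pp0:2 pp1:3 pp2:3 pp3:1
Op 5: read(P0, v0) -> 108. No state change.
Op 6: write(P2, v1, 134). refcount(pp1)=3>1 -> COPY to pp4. 5 ppages; refcounts: pp0:2 pp1:2 pp2:3 pp3:1 pp4:1
P0: v0 -> pp3 = 108
P1: v0 -> pp0 = 49
P2: v0 -> pp0 = 49

Answer: 108 49 49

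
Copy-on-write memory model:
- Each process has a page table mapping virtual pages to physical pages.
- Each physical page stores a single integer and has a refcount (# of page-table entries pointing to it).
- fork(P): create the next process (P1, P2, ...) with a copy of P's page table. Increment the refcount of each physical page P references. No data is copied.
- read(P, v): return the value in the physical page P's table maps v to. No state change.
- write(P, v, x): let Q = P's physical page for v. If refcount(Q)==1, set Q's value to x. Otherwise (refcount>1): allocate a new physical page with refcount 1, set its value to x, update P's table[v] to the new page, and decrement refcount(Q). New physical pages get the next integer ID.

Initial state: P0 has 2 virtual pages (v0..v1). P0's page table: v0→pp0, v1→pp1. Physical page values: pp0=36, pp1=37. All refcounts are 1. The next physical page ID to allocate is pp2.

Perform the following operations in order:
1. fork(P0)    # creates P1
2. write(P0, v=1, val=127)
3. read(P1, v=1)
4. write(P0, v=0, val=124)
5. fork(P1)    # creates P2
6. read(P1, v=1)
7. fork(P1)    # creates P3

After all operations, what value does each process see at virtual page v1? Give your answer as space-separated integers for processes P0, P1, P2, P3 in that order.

Answer: 127 37 37 37

Derivation:
Op 1: fork(P0) -> P1. 2 ppages; refcounts: pp0:2 pp1:2
Op 2: write(P0, v1, 127). refcount(pp1)=2>1 -> COPY to pp2. 3 ppages; refcounts: pp0:2 pp1:1 pp2:1
Op 3: read(P1, v1) -> 37. No state change.
Op 4: write(P0, v0, 124). refcount(pp0)=2>1 -> COPY to pp3. 4 ppages; refcounts: pp0:1 pp1:1 pp2:1 pp3:1
Op 5: fork(P1) -> P2. 4 ppages; refcounts: pp0:2 pp1:2 pp2:1 pp3:1
Op 6: read(P1, v1) -> 37. No state change.
Op 7: fork(P1) -> P3. 4 ppages; refcounts: pp0:3 pp1:3 pp2:1 pp3:1
P0: v1 -> pp2 = 127
P1: v1 -> pp1 = 37
P2: v1 -> pp1 = 37
P3: v1 -> pp1 = 37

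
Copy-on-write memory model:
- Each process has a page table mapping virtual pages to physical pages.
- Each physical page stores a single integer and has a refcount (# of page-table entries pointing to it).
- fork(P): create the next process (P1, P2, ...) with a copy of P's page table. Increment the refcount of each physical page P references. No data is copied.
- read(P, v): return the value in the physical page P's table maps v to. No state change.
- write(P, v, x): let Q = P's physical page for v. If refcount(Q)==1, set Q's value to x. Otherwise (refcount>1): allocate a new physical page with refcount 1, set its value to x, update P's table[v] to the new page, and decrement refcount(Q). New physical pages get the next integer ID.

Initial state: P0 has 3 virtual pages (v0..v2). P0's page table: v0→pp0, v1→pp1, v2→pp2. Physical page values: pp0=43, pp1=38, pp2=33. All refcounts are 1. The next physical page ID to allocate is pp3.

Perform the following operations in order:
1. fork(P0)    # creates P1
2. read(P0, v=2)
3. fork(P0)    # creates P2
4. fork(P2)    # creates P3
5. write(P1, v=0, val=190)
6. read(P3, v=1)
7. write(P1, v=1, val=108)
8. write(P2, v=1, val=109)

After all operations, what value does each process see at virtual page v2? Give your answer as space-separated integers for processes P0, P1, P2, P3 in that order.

Op 1: fork(P0) -> P1. 3 ppages; refcounts: pp0:2 pp1:2 pp2:2
Op 2: read(P0, v2) -> 33. No state change.
Op 3: fork(P0) -> P2. 3 ppages; refcounts: pp0:3 pp1:3 pp2:3
Op 4: fork(P2) -> P3. 3 ppages; refcounts: pp0:4 pp1:4 pp2:4
Op 5: write(P1, v0, 190). refcount(pp0)=4>1 -> COPY to pp3. 4 ppages; refcounts: pp0:3 pp1:4 pp2:4 pp3:1
Op 6: read(P3, v1) -> 38. No state change.
Op 7: write(P1, v1, 108). refcount(pp1)=4>1 -> COPY to pp4. 5 ppages; refcounts: pp0:3 pp1:3 pp2:4 pp3:1 pp4:1
Op 8: write(P2, v1, 109). refcount(pp1)=3>1 -> COPY to pp5. 6 ppages; refcounts: pp0:3 pp1:2 pp2:4 pp3:1 pp4:1 pp5:1
P0: v2 -> pp2 = 33
P1: v2 -> pp2 = 33
P2: v2 -> pp2 = 33
P3: v2 -> pp2 = 33

Answer: 33 33 33 33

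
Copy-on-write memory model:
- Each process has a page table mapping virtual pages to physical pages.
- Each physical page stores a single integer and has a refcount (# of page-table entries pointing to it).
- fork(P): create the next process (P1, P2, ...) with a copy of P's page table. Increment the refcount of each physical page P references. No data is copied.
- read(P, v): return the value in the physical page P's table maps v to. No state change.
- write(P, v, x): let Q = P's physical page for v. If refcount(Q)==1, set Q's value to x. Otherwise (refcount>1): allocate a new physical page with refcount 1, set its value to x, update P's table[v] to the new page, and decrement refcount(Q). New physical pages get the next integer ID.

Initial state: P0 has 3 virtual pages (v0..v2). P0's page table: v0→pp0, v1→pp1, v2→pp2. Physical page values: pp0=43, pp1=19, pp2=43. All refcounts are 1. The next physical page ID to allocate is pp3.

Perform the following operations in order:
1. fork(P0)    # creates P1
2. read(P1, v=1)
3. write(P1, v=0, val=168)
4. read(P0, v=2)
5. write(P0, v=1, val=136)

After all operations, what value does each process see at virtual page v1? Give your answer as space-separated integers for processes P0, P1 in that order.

Op 1: fork(P0) -> P1. 3 ppages; refcounts: pp0:2 pp1:2 pp2:2
Op 2: read(P1, v1) -> 19. No state change.
Op 3: write(P1, v0, 168). refcount(pp0)=2>1 -> COPY to pp3. 4 ppages; refcounts: pp0:1 pp1:2 pp2:2 pp3:1
Op 4: read(P0, v2) -> 43. No state change.
Op 5: write(P0, v1, 136). refcount(pp1)=2>1 -> COPY to pp4. 5 ppages; refcounts: pp0:1 pp1:1 pp2:2 pp3:1 pp4:1
P0: v1 -> pp4 = 136
P1: v1 -> pp1 = 19

Answer: 136 19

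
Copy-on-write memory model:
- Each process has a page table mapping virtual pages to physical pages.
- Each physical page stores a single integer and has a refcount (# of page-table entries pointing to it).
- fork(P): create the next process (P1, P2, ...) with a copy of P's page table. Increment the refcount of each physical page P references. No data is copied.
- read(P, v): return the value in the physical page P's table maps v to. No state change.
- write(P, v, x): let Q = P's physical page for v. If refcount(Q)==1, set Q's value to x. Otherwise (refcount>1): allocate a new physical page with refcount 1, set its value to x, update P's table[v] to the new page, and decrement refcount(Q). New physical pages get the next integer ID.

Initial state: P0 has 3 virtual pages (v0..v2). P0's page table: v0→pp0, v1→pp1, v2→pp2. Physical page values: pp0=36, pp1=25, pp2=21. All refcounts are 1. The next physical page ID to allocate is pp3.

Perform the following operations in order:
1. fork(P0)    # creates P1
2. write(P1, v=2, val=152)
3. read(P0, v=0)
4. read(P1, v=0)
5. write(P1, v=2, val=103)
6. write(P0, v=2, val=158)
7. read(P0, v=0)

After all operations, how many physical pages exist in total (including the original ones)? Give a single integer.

Answer: 4

Derivation:
Op 1: fork(P0) -> P1. 3 ppages; refcounts: pp0:2 pp1:2 pp2:2
Op 2: write(P1, v2, 152). refcount(pp2)=2>1 -> COPY to pp3. 4 ppages; refcounts: pp0:2 pp1:2 pp2:1 pp3:1
Op 3: read(P0, v0) -> 36. No state change.
Op 4: read(P1, v0) -> 36. No state change.
Op 5: write(P1, v2, 103). refcount(pp3)=1 -> write in place. 4 ppages; refcounts: pp0:2 pp1:2 pp2:1 pp3:1
Op 6: write(P0, v2, 158). refcount(pp2)=1 -> write in place. 4 ppages; refcounts: pp0:2 pp1:2 pp2:1 pp3:1
Op 7: read(P0, v0) -> 36. No state change.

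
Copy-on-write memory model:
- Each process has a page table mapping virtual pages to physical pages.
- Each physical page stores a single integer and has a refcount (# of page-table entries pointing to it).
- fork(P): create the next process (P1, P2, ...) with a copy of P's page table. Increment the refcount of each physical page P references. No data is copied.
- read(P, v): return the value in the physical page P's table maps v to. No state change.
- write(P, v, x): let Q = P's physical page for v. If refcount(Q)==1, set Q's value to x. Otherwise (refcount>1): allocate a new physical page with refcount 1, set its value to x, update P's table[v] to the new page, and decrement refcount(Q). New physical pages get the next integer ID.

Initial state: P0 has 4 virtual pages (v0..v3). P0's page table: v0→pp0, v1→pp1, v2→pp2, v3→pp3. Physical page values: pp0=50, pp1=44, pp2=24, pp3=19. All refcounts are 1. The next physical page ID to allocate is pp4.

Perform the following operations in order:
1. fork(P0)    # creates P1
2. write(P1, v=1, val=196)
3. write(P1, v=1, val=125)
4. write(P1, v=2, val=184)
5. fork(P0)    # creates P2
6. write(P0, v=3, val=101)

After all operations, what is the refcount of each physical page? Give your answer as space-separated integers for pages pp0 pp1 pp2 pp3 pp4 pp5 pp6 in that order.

Answer: 3 2 2 2 1 1 1

Derivation:
Op 1: fork(P0) -> P1. 4 ppages; refcounts: pp0:2 pp1:2 pp2:2 pp3:2
Op 2: write(P1, v1, 196). refcount(pp1)=2>1 -> COPY to pp4. 5 ppages; refcounts: pp0:2 pp1:1 pp2:2 pp3:2 pp4:1
Op 3: write(P1, v1, 125). refcount(pp4)=1 -> write in place. 5 ppages; refcounts: pp0:2 pp1:1 pp2:2 pp3:2 pp4:1
Op 4: write(P1, v2, 184). refcount(pp2)=2>1 -> COPY to pp5. 6 ppages; refcounts: pp0:2 pp1:1 pp2:1 pp3:2 pp4:1 pp5:1
Op 5: fork(P0) -> P2. 6 ppages; refcounts: pp0:3 pp1:2 pp2:2 pp3:3 pp4:1 pp5:1
Op 6: write(P0, v3, 101). refcount(pp3)=3>1 -> COPY to pp6. 7 ppages; refcounts: pp0:3 pp1:2 pp2:2 pp3:2 pp4:1 pp5:1 pp6:1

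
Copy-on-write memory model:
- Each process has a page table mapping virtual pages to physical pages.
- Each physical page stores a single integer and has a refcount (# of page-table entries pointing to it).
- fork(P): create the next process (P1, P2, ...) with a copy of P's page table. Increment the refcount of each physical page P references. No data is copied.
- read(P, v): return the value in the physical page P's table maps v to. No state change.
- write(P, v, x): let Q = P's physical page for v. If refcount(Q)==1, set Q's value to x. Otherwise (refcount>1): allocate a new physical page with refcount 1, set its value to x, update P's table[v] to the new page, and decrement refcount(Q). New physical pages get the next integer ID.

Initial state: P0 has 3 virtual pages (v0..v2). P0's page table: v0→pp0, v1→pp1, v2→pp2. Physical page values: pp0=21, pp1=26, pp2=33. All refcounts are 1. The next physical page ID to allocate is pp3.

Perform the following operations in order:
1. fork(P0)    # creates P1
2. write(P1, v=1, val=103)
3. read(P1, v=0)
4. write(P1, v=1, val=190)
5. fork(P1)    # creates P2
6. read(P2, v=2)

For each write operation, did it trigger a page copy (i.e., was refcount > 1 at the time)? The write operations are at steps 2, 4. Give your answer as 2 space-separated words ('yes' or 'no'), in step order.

Op 1: fork(P0) -> P1. 3 ppages; refcounts: pp0:2 pp1:2 pp2:2
Op 2: write(P1, v1, 103). refcount(pp1)=2>1 -> COPY to pp3. 4 ppages; refcounts: pp0:2 pp1:1 pp2:2 pp3:1
Op 3: read(P1, v0) -> 21. No state change.
Op 4: write(P1, v1, 190). refcount(pp3)=1 -> write in place. 4 ppages; refcounts: pp0:2 pp1:1 pp2:2 pp3:1
Op 5: fork(P1) -> P2. 4 ppages; refcounts: pp0:3 pp1:1 pp2:3 pp3:2
Op 6: read(P2, v2) -> 33. No state change.

yes no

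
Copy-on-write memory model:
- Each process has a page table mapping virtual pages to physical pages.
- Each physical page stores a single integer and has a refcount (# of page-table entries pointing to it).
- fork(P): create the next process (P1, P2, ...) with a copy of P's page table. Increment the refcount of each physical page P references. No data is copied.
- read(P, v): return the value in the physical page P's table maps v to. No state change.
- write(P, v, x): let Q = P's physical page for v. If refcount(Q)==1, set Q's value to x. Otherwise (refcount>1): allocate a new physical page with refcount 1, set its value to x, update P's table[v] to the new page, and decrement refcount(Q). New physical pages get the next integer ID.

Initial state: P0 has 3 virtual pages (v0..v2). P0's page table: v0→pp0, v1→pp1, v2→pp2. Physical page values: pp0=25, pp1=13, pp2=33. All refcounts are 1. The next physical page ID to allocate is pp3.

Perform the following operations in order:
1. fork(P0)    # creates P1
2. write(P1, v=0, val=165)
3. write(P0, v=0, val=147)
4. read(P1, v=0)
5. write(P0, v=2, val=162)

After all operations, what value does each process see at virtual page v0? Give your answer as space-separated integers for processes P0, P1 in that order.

Answer: 147 165

Derivation:
Op 1: fork(P0) -> P1. 3 ppages; refcounts: pp0:2 pp1:2 pp2:2
Op 2: write(P1, v0, 165). refcount(pp0)=2>1 -> COPY to pp3. 4 ppages; refcounts: pp0:1 pp1:2 pp2:2 pp3:1
Op 3: write(P0, v0, 147). refcount(pp0)=1 -> write in place. 4 ppages; refcounts: pp0:1 pp1:2 pp2:2 pp3:1
Op 4: read(P1, v0) -> 165. No state change.
Op 5: write(P0, v2, 162). refcount(pp2)=2>1 -> COPY to pp4. 5 ppages; refcounts: pp0:1 pp1:2 pp2:1 pp3:1 pp4:1
P0: v0 -> pp0 = 147
P1: v0 -> pp3 = 165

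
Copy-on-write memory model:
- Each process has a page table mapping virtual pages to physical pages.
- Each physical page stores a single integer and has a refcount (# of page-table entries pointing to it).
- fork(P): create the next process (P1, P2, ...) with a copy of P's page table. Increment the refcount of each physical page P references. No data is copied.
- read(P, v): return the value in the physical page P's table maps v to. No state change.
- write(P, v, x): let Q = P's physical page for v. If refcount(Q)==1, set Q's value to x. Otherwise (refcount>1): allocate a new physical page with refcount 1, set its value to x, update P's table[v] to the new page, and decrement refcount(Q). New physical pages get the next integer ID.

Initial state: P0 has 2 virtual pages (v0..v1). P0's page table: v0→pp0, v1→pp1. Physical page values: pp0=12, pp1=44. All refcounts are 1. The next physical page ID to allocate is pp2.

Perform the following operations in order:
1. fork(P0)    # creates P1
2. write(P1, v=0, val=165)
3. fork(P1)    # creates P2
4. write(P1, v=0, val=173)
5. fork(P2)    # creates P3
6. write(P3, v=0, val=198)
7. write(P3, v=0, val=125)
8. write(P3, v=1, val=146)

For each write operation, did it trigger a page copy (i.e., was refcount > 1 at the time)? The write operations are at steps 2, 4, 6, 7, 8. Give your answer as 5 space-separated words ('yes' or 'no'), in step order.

Op 1: fork(P0) -> P1. 2 ppages; refcounts: pp0:2 pp1:2
Op 2: write(P1, v0, 165). refcount(pp0)=2>1 -> COPY to pp2. 3 ppages; refcounts: pp0:1 pp1:2 pp2:1
Op 3: fork(P1) -> P2. 3 ppages; refcounts: pp0:1 pp1:3 pp2:2
Op 4: write(P1, v0, 173). refcount(pp2)=2>1 -> COPY to pp3. 4 ppages; refcounts: pp0:1 pp1:3 pp2:1 pp3:1
Op 5: fork(P2) -> P3. 4 ppages; refcounts: pp0:1 pp1:4 pp2:2 pp3:1
Op 6: write(P3, v0, 198). refcount(pp2)=2>1 -> COPY to pp4. 5 ppages; refcounts: pp0:1 pp1:4 pp2:1 pp3:1 pp4:1
Op 7: write(P3, v0, 125). refcount(pp4)=1 -> write in place. 5 ppages; refcounts: pp0:1 pp1:4 pp2:1 pp3:1 pp4:1
Op 8: write(P3, v1, 146). refcount(pp1)=4>1 -> COPY to pp5. 6 ppages; refcounts: pp0:1 pp1:3 pp2:1 pp3:1 pp4:1 pp5:1

yes yes yes no yes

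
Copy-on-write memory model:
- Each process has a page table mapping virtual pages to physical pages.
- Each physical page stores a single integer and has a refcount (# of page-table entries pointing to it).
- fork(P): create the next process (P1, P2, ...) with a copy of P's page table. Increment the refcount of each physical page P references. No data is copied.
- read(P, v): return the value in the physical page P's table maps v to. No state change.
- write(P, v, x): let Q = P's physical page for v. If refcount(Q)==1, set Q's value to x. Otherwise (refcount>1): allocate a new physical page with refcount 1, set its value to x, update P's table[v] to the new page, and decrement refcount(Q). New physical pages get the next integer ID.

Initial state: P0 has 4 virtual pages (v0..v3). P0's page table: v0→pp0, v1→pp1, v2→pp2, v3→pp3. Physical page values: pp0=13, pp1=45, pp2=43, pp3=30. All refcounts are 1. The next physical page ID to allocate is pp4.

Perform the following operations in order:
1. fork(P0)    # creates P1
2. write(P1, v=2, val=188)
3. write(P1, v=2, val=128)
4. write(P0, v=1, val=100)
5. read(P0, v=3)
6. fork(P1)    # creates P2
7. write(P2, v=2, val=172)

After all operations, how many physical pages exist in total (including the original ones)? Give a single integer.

Answer: 7

Derivation:
Op 1: fork(P0) -> P1. 4 ppages; refcounts: pp0:2 pp1:2 pp2:2 pp3:2
Op 2: write(P1, v2, 188). refcount(pp2)=2>1 -> COPY to pp4. 5 ppages; refcounts: pp0:2 pp1:2 pp2:1 pp3:2 pp4:1
Op 3: write(P1, v2, 128). refcount(pp4)=1 -> write in place. 5 ppages; refcounts: pp0:2 pp1:2 pp2:1 pp3:2 pp4:1
Op 4: write(P0, v1, 100). refcount(pp1)=2>1 -> COPY to pp5. 6 ppages; refcounts: pp0:2 pp1:1 pp2:1 pp3:2 pp4:1 pp5:1
Op 5: read(P0, v3) -> 30. No state change.
Op 6: fork(P1) -> P2. 6 ppages; refcounts: pp0:3 pp1:2 pp2:1 pp3:3 pp4:2 pp5:1
Op 7: write(P2, v2, 172). refcount(pp4)=2>1 -> COPY to pp6. 7 ppages; refcounts: pp0:3 pp1:2 pp2:1 pp3:3 pp4:1 pp5:1 pp6:1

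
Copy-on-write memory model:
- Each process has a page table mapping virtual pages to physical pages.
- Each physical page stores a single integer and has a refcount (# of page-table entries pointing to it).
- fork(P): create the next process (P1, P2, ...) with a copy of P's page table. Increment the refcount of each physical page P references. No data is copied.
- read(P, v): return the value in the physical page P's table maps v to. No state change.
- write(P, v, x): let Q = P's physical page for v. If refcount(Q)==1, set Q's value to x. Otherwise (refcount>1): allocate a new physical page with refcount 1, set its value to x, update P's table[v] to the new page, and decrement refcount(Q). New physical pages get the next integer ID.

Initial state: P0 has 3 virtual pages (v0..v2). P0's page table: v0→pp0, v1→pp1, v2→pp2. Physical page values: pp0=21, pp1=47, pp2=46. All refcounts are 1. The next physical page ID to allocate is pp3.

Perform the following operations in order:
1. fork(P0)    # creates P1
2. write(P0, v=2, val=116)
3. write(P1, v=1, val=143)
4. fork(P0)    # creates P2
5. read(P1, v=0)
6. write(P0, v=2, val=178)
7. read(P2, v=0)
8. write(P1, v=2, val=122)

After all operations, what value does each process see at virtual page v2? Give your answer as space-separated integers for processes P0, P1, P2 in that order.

Answer: 178 122 116

Derivation:
Op 1: fork(P0) -> P1. 3 ppages; refcounts: pp0:2 pp1:2 pp2:2
Op 2: write(P0, v2, 116). refcount(pp2)=2>1 -> COPY to pp3. 4 ppages; refcounts: pp0:2 pp1:2 pp2:1 pp3:1
Op 3: write(P1, v1, 143). refcount(pp1)=2>1 -> COPY to pp4. 5 ppages; refcounts: pp0:2 pp1:1 pp2:1 pp3:1 pp4:1
Op 4: fork(P0) -> P2. 5 ppages; refcounts: pp0:3 pp1:2 pp2:1 pp3:2 pp4:1
Op 5: read(P1, v0) -> 21. No state change.
Op 6: write(P0, v2, 178). refcount(pp3)=2>1 -> COPY to pp5. 6 ppages; refcounts: pp0:3 pp1:2 pp2:1 pp3:1 pp4:1 pp5:1
Op 7: read(P2, v0) -> 21. No state change.
Op 8: write(P1, v2, 122). refcount(pp2)=1 -> write in place. 6 ppages; refcounts: pp0:3 pp1:2 pp2:1 pp3:1 pp4:1 pp5:1
P0: v2 -> pp5 = 178
P1: v2 -> pp2 = 122
P2: v2 -> pp3 = 116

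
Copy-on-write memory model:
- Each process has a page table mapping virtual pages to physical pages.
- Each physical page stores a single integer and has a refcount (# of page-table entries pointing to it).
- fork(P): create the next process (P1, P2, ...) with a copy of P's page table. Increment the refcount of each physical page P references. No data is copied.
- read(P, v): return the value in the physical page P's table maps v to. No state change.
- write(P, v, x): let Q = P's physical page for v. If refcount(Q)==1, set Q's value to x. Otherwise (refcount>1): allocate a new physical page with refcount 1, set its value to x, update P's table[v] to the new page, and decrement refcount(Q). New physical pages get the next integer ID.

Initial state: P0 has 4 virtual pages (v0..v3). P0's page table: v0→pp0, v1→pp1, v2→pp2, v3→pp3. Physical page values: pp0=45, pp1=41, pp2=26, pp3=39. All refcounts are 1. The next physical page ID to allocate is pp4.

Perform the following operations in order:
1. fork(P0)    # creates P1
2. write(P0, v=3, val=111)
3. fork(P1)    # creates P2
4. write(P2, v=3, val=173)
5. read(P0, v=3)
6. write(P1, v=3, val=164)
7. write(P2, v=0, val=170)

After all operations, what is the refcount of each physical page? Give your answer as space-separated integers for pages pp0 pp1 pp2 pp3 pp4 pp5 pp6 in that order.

Op 1: fork(P0) -> P1. 4 ppages; refcounts: pp0:2 pp1:2 pp2:2 pp3:2
Op 2: write(P0, v3, 111). refcount(pp3)=2>1 -> COPY to pp4. 5 ppages; refcounts: pp0:2 pp1:2 pp2:2 pp3:1 pp4:1
Op 3: fork(P1) -> P2. 5 ppages; refcounts: pp0:3 pp1:3 pp2:3 pp3:2 pp4:1
Op 4: write(P2, v3, 173). refcount(pp3)=2>1 -> COPY to pp5. 6 ppages; refcounts: pp0:3 pp1:3 pp2:3 pp3:1 pp4:1 pp5:1
Op 5: read(P0, v3) -> 111. No state change.
Op 6: write(P1, v3, 164). refcount(pp3)=1 -> write in place. 6 ppages; refcounts: pp0:3 pp1:3 pp2:3 pp3:1 pp4:1 pp5:1
Op 7: write(P2, v0, 170). refcount(pp0)=3>1 -> COPY to pp6. 7 ppages; refcounts: pp0:2 pp1:3 pp2:3 pp3:1 pp4:1 pp5:1 pp6:1

Answer: 2 3 3 1 1 1 1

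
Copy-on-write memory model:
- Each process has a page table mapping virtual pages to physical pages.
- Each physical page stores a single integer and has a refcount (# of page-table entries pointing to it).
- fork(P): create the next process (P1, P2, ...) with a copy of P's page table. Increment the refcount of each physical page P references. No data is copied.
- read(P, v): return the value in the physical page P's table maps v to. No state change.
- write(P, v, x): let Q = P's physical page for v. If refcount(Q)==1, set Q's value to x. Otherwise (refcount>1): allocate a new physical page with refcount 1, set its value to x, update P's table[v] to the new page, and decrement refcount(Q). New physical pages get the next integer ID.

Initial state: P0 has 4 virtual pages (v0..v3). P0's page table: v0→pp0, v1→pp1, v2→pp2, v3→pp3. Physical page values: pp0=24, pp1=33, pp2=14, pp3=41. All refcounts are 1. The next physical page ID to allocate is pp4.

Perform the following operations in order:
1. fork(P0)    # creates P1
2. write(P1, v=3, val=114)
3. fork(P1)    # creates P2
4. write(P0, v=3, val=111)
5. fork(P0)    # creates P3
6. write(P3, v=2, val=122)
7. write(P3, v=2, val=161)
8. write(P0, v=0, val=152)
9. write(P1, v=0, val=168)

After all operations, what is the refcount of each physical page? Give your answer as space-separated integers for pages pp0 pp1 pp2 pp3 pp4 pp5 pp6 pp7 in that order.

Op 1: fork(P0) -> P1. 4 ppages; refcounts: pp0:2 pp1:2 pp2:2 pp3:2
Op 2: write(P1, v3, 114). refcount(pp3)=2>1 -> COPY to pp4. 5 ppages; refcounts: pp0:2 pp1:2 pp2:2 pp3:1 pp4:1
Op 3: fork(P1) -> P2. 5 ppages; refcounts: pp0:3 pp1:3 pp2:3 pp3:1 pp4:2
Op 4: write(P0, v3, 111). refcount(pp3)=1 -> write in place. 5 ppages; refcounts: pp0:3 pp1:3 pp2:3 pp3:1 pp4:2
Op 5: fork(P0) -> P3. 5 ppages; refcounts: pp0:4 pp1:4 pp2:4 pp3:2 pp4:2
Op 6: write(P3, v2, 122). refcount(pp2)=4>1 -> COPY to pp5. 6 ppages; refcounts: pp0:4 pp1:4 pp2:3 pp3:2 pp4:2 pp5:1
Op 7: write(P3, v2, 161). refcount(pp5)=1 -> write in place. 6 ppages; refcounts: pp0:4 pp1:4 pp2:3 pp3:2 pp4:2 pp5:1
Op 8: write(P0, v0, 152). refcount(pp0)=4>1 -> COPY to pp6. 7 ppages; refcounts: pp0:3 pp1:4 pp2:3 pp3:2 pp4:2 pp5:1 pp6:1
Op 9: write(P1, v0, 168). refcount(pp0)=3>1 -> COPY to pp7. 8 ppages; refcounts: pp0:2 pp1:4 pp2:3 pp3:2 pp4:2 pp5:1 pp6:1 pp7:1

Answer: 2 4 3 2 2 1 1 1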